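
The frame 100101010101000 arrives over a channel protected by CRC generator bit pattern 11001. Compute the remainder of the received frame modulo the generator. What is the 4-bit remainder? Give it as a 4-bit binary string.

0000

Modulo-2 division of 100101010101000 by 11001:
  pos 0: 10010 XOR 11001 = 01011
  pos 1: 10111 XOR 11001 = 01110
  pos 2: 11100 XOR 11001 = 00101
  pos 4: 10110 XOR 11001 = 01111
  pos 5: 11111 XOR 11001 = 00110
  pos 7: 11001 XOR 11001 = 00000
Remainder = 0000 (zero — the frame passes the CRC check).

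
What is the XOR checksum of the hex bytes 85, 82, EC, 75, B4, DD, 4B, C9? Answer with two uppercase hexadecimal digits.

XOR the bytes together:
  start with 0x85
  0x85 ⊕ 0x82 = 0x07
  0x07 ⊕ 0xEC = 0xEB
  0xEB ⊕ 0x75 = 0x9E
  0x9E ⊕ 0xB4 = 0x2A
  0x2A ⊕ 0xDD = 0xF7
  0xF7 ⊕ 0x4B = 0xBC
  0xBC ⊕ 0xC9 = 0x75

75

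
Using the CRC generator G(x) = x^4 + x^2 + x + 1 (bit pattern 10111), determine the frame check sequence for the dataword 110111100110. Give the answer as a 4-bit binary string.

Append 4 zeros: 1101111001100000. Divide by 10111 (XOR where the leading bit is 1):
  pos 0: 11011 XOR 10111 = 01100
  pos 1: 11001 XOR 10111 = 01110
  pos 2: 11101 XOR 10111 = 01010
  pos 3: 10100 XOR 10111 = 00011
  pos 6: 11011 XOR 10111 = 01100
  pos 7: 11000 XOR 10111 = 01111
  pos 8: 11110 XOR 10111 = 01001
  pos 9: 10010 XOR 10111 = 00101
  pos 11: 10100 XOR 10111 = 00011
Remainder (last 4 bits) = 0011. This is the CRC / FCS.

0011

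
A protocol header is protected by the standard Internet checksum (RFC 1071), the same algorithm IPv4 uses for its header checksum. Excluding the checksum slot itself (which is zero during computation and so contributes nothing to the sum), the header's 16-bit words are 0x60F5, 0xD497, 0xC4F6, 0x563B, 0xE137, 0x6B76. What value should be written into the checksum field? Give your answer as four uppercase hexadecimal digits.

6292

One's-complement addition (fold any carry out of bit 15 back into bit 0):
  0x60F5 + 0xD497 = 0x1358C → wrap carry → 0x358D
  0x358D + 0xC4F6 = 0x0FA83
  0xFA83 + 0x563B = 0x150BE → wrap carry → 0x50BF
  0x50BF + 0xE137 = 0x131F6 → wrap carry → 0x31F7
  0x31F7 + 0x6B76 = 0x09D6D
One's-complement sum = 0x9D6D.
Checksum = ~0x9D6D & 0xFFFF = 0x6292.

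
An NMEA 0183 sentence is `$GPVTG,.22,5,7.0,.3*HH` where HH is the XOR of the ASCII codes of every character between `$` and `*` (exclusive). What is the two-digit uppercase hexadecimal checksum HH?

7D

XOR the ASCII codes of the payload characters:
  'G' = 0x47 → acc = 0x47
  'P' = 0x50 → acc = 0x17
  'V' = 0x56 → acc = 0x41
  'T' = 0x54 → acc = 0x15
  'G' = 0x47 → acc = 0x52
  ',' = 0x2C → acc = 0x7E
  '.' = 0x2E → acc = 0x50
  '2' = 0x32 → acc = 0x62
  '2' = 0x32 → acc = 0x50
  ',' = 0x2C → acc = 0x7C
  '5' = 0x35 → acc = 0x49
  ',' = 0x2C → acc = 0x65
  '7' = 0x37 → acc = 0x52
  '.' = 0x2E → acc = 0x7C
  '0' = 0x30 → acc = 0x4C
  ',' = 0x2C → acc = 0x60
  '.' = 0x2E → acc = 0x4E
  '3' = 0x33 → acc = 0x7D
Checksum = 0x7D.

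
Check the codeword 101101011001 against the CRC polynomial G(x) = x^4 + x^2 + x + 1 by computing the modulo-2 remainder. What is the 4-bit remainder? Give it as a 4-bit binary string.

Modulo-2 division of 101101011001 by 10111:
  pos 0: 10110 XOR 10111 = 00001
  pos 4: 11011 XOR 10111 = 01100
  pos 5: 11000 XOR 10111 = 01111
  pos 6: 11110 XOR 10111 = 01001
  pos 7: 10011 XOR 10111 = 00100
Remainder = 0100 (nonzero — an error is detected).

0100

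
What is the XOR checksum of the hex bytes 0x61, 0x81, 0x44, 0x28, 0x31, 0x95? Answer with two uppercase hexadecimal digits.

XOR the bytes together:
  start with 0x61
  0x61 ⊕ 0x81 = 0xE0
  0xE0 ⊕ 0x44 = 0xA4
  0xA4 ⊕ 0x28 = 0x8C
  0x8C ⊕ 0x31 = 0xBD
  0xBD ⊕ 0x95 = 0x28

28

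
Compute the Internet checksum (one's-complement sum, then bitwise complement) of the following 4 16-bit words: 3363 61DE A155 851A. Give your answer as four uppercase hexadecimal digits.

444E

One's-complement addition (fold any carry out of bit 15 back into bit 0):
  0x3363 + 0x61DE = 0x09541
  0x9541 + 0xA155 = 0x13696 → wrap carry → 0x3697
  0x3697 + 0x851A = 0x0BBB1
One's-complement sum = 0xBBB1.
Checksum = ~0xBBB1 & 0xFFFF = 0x444E.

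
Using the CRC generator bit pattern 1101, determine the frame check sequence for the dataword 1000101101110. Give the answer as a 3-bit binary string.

001

Append 3 zeros: 1000101101110000. Divide by 1101 (XOR where the leading bit is 1):
  pos 0: 1000 XOR 1101 = 0101
  pos 1: 1011 XOR 1101 = 0110
  pos 2: 1100 XOR 1101 = 0001
  pos 5: 1110 XOR 1101 = 0011
  pos 7: 1111 XOR 1101 = 0010
  pos 9: 1010 XOR 1101 = 0111
  pos 10: 1110 XOR 1101 = 0011
  pos 12: 1100 XOR 1101 = 0001
Remainder (last 3 bits) = 001. This is the CRC / FCS.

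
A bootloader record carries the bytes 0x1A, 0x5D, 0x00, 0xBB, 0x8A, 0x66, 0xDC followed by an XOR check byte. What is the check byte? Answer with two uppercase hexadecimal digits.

CC

XOR the bytes together:
  start with 0x1A
  0x1A ⊕ 0x5D = 0x47
  0x47 ⊕ 0x00 = 0x47
  0x47 ⊕ 0xBB = 0xFC
  0xFC ⊕ 0x8A = 0x76
  0x76 ⊕ 0x66 = 0x10
  0x10 ⊕ 0xDC = 0xCC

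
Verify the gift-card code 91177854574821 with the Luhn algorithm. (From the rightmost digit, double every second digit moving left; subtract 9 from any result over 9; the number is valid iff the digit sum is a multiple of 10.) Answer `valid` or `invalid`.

invalid

From the right, keep odd positions and double even positions (subtract 9 from any doubled value over 9):
  doubled (positions 2,4,...): 4 8 1 1 5 2 9 → sum 30
  kept (positions 1,3,...): 1 8 7 4 8 7 1 → sum 36
Total = 66.
66 mod 10 = 6, so the number is invalid.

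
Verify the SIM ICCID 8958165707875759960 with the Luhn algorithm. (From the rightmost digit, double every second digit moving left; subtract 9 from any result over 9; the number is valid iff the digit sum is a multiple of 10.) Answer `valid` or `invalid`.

invalid

From the right, keep odd positions and double even positions (subtract 9 from any doubled value over 9):
  doubled (positions 2,4,...): 3 9 5 5 5 5 3 7 9 → sum 51
  kept (positions 1,3,...): 0 9 5 5 8 0 5 1 5 8 → sum 46
Total = 97.
97 mod 10 = 7, so the number is invalid.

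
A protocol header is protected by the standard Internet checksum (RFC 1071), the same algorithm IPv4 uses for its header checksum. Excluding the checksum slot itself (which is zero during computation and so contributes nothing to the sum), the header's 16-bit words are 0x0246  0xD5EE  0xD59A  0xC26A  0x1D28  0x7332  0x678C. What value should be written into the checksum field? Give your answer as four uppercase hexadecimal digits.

97DE

One's-complement addition (fold any carry out of bit 15 back into bit 0):
  0x0246 + 0xD5EE = 0x0D834
  0xD834 + 0xD59A = 0x1ADCE → wrap carry → 0xADCF
  0xADCF + 0xC26A = 0x17039 → wrap carry → 0x703A
  0x703A + 0x1D28 = 0x08D62
  0x8D62 + 0x7332 = 0x10094 → wrap carry → 0x0095
  0x0095 + 0x678C = 0x06821
One's-complement sum = 0x6821.
Checksum = ~0x6821 & 0xFFFF = 0x97DE.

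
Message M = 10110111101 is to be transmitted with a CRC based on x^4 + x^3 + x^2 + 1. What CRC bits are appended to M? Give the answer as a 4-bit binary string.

Append 4 zeros: 101101111010000. Divide by 11101 (XOR where the leading bit is 1):
  pos 0: 10110 XOR 11101 = 01011
  pos 1: 10111 XOR 11101 = 01010
  pos 2: 10101 XOR 11101 = 01000
  pos 3: 10001 XOR 11101 = 01100
  pos 4: 11001 XOR 11101 = 00100
  pos 6: 10001 XOR 11101 = 01100
  pos 7: 11000 XOR 11101 = 00101
  pos 9: 10100 XOR 11101 = 01001
  pos 10: 10010 XOR 11101 = 01111
Remainder (last 4 bits) = 1111. This is the CRC / FCS.

1111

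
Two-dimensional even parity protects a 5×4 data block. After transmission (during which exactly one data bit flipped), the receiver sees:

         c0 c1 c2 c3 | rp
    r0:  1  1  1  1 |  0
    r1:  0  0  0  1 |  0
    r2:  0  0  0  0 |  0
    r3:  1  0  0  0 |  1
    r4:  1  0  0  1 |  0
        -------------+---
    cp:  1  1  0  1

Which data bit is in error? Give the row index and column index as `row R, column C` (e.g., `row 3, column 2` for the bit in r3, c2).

row 1, column 2

Recompute each row's even parity and compare to rp:
  r0: data parity 0, sent rp 0 → ok
  r1: data parity 1, sent rp 0 → mismatch
  r2: data parity 0, sent rp 0 → ok
  r3: data parity 1, sent rp 1 → ok
  r4: data parity 0, sent rp 0 → ok
Recompute each column's even parity and compare to cp:
  c0: data parity 1, sent cp 1 → ok
  c1: data parity 1, sent cp 1 → ok
  c2: data parity 1, sent cp 0 → mismatch
  c3: data parity 1, sent cp 1 → ok
Exactly one row (r1) and one column (c2) fail → the flipped bit is at their intersection.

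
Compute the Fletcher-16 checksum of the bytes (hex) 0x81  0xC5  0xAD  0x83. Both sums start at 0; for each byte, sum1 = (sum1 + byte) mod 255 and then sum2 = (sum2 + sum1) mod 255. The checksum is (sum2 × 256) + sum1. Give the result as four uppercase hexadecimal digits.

3678

Running sums (mod 255):
  after byte 0 (0x81): sum1=129, sum2=129
  after byte 1 (0xC5): sum1=71, sum2=200
  after byte 2 (0xAD): sum1=244, sum2=189
  after byte 3 (0x83): sum1=120, sum2=54
Checksum = sum2·256 + sum1 = 54·256 + 120 = 13944 = 0x3678.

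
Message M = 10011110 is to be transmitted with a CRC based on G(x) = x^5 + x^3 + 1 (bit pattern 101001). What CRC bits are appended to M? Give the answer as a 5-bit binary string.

Append 5 zeros: 1001111000000. Divide by 101001 (XOR where the leading bit is 1):
  pos 0: 100111 XOR 101001 = 001110
  pos 2: 111010 XOR 101001 = 010011
  pos 3: 100110 XOR 101001 = 001111
  pos 5: 111100 XOR 101001 = 010101
  pos 6: 101010 XOR 101001 = 000011
Remainder (last 5 bits) = 00110. This is the CRC / FCS.

00110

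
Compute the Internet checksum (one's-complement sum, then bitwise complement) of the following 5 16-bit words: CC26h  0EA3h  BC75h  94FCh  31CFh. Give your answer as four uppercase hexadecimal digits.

One's-complement addition (fold any carry out of bit 15 back into bit 0):
  0xCC26 + 0x0EA3 = 0x0DAC9
  0xDAC9 + 0xBC75 = 0x1973E → wrap carry → 0x973F
  0x973F + 0x94FC = 0x12C3B → wrap carry → 0x2C3C
  0x2C3C + 0x31CF = 0x05E0B
One's-complement sum = 0x5E0B.
Checksum = ~0x5E0B & 0xFFFF = 0xA1F4.

A1F4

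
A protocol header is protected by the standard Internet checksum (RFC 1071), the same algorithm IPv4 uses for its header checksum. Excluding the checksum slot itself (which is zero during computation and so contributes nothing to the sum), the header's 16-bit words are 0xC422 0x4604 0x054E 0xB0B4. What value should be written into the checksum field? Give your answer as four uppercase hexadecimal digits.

3FD6

One's-complement addition (fold any carry out of bit 15 back into bit 0):
  0xC422 + 0x4604 = 0x10A26 → wrap carry → 0x0A27
  0x0A27 + 0x054E = 0x00F75
  0x0F75 + 0xB0B4 = 0x0C029
One's-complement sum = 0xC029.
Checksum = ~0xC029 & 0xFFFF = 0x3FD6.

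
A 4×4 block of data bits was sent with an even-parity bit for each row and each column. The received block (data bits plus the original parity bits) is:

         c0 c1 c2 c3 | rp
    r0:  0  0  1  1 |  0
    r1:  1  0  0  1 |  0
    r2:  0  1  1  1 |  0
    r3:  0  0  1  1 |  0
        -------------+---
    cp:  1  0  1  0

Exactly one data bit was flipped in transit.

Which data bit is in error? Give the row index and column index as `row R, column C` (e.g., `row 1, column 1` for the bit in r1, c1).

row 2, column 1

Recompute each row's even parity and compare to rp:
  r0: data parity 0, sent rp 0 → ok
  r1: data parity 0, sent rp 0 → ok
  r2: data parity 1, sent rp 0 → mismatch
  r3: data parity 0, sent rp 0 → ok
Recompute each column's even parity and compare to cp:
  c0: data parity 1, sent cp 1 → ok
  c1: data parity 1, sent cp 0 → mismatch
  c2: data parity 1, sent cp 1 → ok
  c3: data parity 0, sent cp 0 → ok
Exactly one row (r2) and one column (c1) fail → the flipped bit is at their intersection.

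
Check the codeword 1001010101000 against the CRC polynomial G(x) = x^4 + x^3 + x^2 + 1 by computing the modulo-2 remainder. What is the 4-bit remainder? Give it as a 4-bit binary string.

Modulo-2 division of 1001010101000 by 11101:
  pos 0: 10010 XOR 11101 = 01111
  pos 1: 11111 XOR 11101 = 00010
  pos 4: 10010 XOR 11101 = 01111
  pos 5: 11111 XOR 11101 = 00010
  pos 8: 10000 XOR 11101 = 01101
Remainder = 1101 (nonzero — an error is detected).

1101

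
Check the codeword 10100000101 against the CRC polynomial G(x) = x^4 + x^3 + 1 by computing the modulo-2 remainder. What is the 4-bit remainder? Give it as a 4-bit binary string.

0001

Modulo-2 division of 10100000101 by 11001:
  pos 0: 10100 XOR 11001 = 01101
  pos 1: 11010 XOR 11001 = 00011
  pos 4: 11001 XOR 11001 = 00000
Remainder = 0001 (nonzero — an error is detected).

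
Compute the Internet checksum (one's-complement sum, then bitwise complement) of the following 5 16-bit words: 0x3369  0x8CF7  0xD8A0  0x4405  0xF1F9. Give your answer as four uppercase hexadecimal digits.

30FF

One's-complement addition (fold any carry out of bit 15 back into bit 0):
  0x3369 + 0x8CF7 = 0x0C060
  0xC060 + 0xD8A0 = 0x19900 → wrap carry → 0x9901
  0x9901 + 0x4405 = 0x0DD06
  0xDD06 + 0xF1F9 = 0x1CEFF → wrap carry → 0xCF00
One's-complement sum = 0xCF00.
Checksum = ~0xCF00 & 0xFFFF = 0x30FF.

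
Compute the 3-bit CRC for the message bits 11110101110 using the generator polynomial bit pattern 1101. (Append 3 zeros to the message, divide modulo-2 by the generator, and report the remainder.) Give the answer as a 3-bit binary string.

Append 3 zeros: 11110101110000. Divide by 1101 (XOR where the leading bit is 1):
  pos 0: 1111 XOR 1101 = 0010
  pos 2: 1001 XOR 1101 = 0100
  pos 3: 1000 XOR 1101 = 0101
  pos 4: 1011 XOR 1101 = 0110
  pos 5: 1101 XOR 1101 = 0000
  pos 9: 1000 XOR 1101 = 0101
  pos 10: 1010 XOR 1101 = 0111
Remainder (last 3 bits) = 111. This is the CRC / FCS.

111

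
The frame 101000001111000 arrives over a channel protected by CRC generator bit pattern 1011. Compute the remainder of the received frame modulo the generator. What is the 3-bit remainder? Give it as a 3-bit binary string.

Modulo-2 division of 101000001111000 by 1011:
  pos 0: 1010 XOR 1011 = 0001
  pos 3: 1000 XOR 1011 = 0011
  pos 5: 1101 XOR 1011 = 0110
  pos 6: 1101 XOR 1011 = 0110
  pos 7: 1101 XOR 1011 = 0110
  pos 8: 1101 XOR 1011 = 0110
  pos 9: 1100 XOR 1011 = 0111
  pos 10: 1110 XOR 1011 = 0101
  pos 11: 1010 XOR 1011 = 0001
Remainder = 001 (nonzero — an error is detected).

001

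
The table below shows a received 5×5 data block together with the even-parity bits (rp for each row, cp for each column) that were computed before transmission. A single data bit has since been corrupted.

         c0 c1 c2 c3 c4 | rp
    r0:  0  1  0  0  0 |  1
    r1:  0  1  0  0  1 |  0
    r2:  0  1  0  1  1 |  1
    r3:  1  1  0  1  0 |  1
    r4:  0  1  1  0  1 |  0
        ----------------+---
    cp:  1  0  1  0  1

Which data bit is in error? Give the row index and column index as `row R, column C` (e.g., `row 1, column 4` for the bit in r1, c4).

row 4, column 1

Recompute each row's even parity and compare to rp:
  r0: data parity 1, sent rp 1 → ok
  r1: data parity 0, sent rp 0 → ok
  r2: data parity 1, sent rp 1 → ok
  r3: data parity 1, sent rp 1 → ok
  r4: data parity 1, sent rp 0 → mismatch
Recompute each column's even parity and compare to cp:
  c0: data parity 1, sent cp 1 → ok
  c1: data parity 1, sent cp 0 → mismatch
  c2: data parity 1, sent cp 1 → ok
  c3: data parity 0, sent cp 0 → ok
  c4: data parity 1, sent cp 1 → ok
Exactly one row (r4) and one column (c1) fail → the flipped bit is at their intersection.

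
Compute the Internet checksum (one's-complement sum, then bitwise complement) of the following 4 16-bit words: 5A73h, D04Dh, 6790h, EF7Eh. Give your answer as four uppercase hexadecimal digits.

One's-complement addition (fold any carry out of bit 15 back into bit 0):
  0x5A73 + 0xD04D = 0x12AC0 → wrap carry → 0x2AC1
  0x2AC1 + 0x6790 = 0x09251
  0x9251 + 0xEF7E = 0x181CF → wrap carry → 0x81D0
One's-complement sum = 0x81D0.
Checksum = ~0x81D0 & 0xFFFF = 0x7E2F.

7E2F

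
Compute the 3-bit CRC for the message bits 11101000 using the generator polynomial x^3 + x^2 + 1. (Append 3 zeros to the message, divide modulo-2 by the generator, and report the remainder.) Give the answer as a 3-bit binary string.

101

Append 3 zeros: 11101000000. Divide by 1101 (XOR where the leading bit is 1):
  pos 0: 1110 XOR 1101 = 0011
  pos 2: 1110 XOR 1101 = 0011
  pos 4: 1100 XOR 1101 = 0001
  pos 7: 1000 XOR 1101 = 0101
Remainder (last 3 bits) = 101. This is the CRC / FCS.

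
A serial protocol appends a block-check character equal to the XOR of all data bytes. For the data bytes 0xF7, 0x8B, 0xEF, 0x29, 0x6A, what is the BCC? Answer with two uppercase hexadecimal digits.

XOR the bytes together:
  start with 0xF7
  0xF7 ⊕ 0x8B = 0x7C
  0x7C ⊕ 0xEF = 0x93
  0x93 ⊕ 0x29 = 0xBA
  0xBA ⊕ 0x6A = 0xD0

D0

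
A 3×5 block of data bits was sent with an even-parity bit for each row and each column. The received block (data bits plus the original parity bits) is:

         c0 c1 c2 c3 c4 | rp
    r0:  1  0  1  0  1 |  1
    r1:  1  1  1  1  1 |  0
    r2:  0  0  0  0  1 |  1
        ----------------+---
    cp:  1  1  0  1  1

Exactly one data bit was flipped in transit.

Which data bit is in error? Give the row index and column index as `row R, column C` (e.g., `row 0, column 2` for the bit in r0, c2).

Recompute each row's even parity and compare to rp:
  r0: data parity 1, sent rp 1 → ok
  r1: data parity 1, sent rp 0 → mismatch
  r2: data parity 1, sent rp 1 → ok
Recompute each column's even parity and compare to cp:
  c0: data parity 0, sent cp 1 → mismatch
  c1: data parity 1, sent cp 1 → ok
  c2: data parity 0, sent cp 0 → ok
  c3: data parity 1, sent cp 1 → ok
  c4: data parity 1, sent cp 1 → ok
Exactly one row (r1) and one column (c0) fail → the flipped bit is at their intersection.

row 1, column 0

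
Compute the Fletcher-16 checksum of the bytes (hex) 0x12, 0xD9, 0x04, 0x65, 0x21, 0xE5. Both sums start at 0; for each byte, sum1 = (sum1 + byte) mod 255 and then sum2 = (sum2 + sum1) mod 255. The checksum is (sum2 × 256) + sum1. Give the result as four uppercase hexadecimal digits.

165C

Running sums (mod 255):
  after byte 0 (0x12): sum1=18, sum2=18
  after byte 1 (0xD9): sum1=235, sum2=253
  after byte 2 (0x04): sum1=239, sum2=237
  after byte 3 (0x65): sum1=85, sum2=67
  after byte 4 (0x21): sum1=118, sum2=185
  after byte 5 (0xE5): sum1=92, sum2=22
Checksum = sum2·256 + sum1 = 22·256 + 92 = 5724 = 0x165C.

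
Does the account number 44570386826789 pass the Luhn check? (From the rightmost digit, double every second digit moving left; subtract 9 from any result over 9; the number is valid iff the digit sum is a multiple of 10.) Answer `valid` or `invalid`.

invalid

From the right, keep odd positions and double even positions (subtract 9 from any doubled value over 9):
  doubled (positions 2,4,...): 7 3 7 7 0 1 8 → sum 33
  kept (positions 1,3,...): 9 7 2 6 3 7 4 → sum 38
Total = 71.
71 mod 10 = 1, so the number is invalid.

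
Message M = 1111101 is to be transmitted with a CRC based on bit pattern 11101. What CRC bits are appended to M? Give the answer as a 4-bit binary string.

1100

Append 4 zeros: 11111010000. Divide by 11101 (XOR where the leading bit is 1):
  pos 0: 11111 XOR 11101 = 00010
  pos 3: 10010 XOR 11101 = 01111
  pos 4: 11110 XOR 11101 = 00011
Remainder (last 4 bits) = 1100. This is the CRC / FCS.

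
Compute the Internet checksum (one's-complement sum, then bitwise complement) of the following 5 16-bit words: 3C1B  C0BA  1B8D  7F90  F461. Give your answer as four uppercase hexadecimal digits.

One's-complement addition (fold any carry out of bit 15 back into bit 0):
  0x3C1B + 0xC0BA = 0x0FCD5
  0xFCD5 + 0x1B8D = 0x11862 → wrap carry → 0x1863
  0x1863 + 0x7F90 = 0x097F3
  0x97F3 + 0xF461 = 0x18C54 → wrap carry → 0x8C55
One's-complement sum = 0x8C55.
Checksum = ~0x8C55 & 0xFFFF = 0x73AA.

73AA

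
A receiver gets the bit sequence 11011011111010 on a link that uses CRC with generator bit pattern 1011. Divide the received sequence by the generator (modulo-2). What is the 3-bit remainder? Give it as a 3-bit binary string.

Modulo-2 division of 11011011111010 by 1011:
  pos 0: 1101 XOR 1011 = 0110
  pos 1: 1101 XOR 1011 = 0110
  pos 2: 1100 XOR 1011 = 0111
  pos 3: 1111 XOR 1011 = 0100
  pos 4: 1001 XOR 1011 = 0010
  pos 6: 1011 XOR 1011 = 0000
  pos 10: 1010 XOR 1011 = 0001
Remainder = 001 (nonzero — an error is detected).

001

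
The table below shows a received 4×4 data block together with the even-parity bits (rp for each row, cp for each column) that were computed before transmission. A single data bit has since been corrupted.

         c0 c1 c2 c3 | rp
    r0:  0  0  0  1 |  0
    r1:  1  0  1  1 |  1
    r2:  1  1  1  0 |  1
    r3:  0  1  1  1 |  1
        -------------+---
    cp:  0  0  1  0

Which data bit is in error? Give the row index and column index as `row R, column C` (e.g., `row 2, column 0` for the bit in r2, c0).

row 0, column 3

Recompute each row's even parity and compare to rp:
  r0: data parity 1, sent rp 0 → mismatch
  r1: data parity 1, sent rp 1 → ok
  r2: data parity 1, sent rp 1 → ok
  r3: data parity 1, sent rp 1 → ok
Recompute each column's even parity and compare to cp:
  c0: data parity 0, sent cp 0 → ok
  c1: data parity 0, sent cp 0 → ok
  c2: data parity 1, sent cp 1 → ok
  c3: data parity 1, sent cp 0 → mismatch
Exactly one row (r0) and one column (c3) fail → the flipped bit is at their intersection.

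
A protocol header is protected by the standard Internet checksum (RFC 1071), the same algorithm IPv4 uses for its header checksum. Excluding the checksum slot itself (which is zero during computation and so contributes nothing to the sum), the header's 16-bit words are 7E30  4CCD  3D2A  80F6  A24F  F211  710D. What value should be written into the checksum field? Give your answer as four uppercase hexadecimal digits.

One's-complement addition (fold any carry out of bit 15 back into bit 0):
  0x7E30 + 0x4CCD = 0x0CAFD
  0xCAFD + 0x3D2A = 0x10827 → wrap carry → 0x0828
  0x0828 + 0x80F6 = 0x0891E
  0x891E + 0xA24F = 0x12B6D → wrap carry → 0x2B6E
  0x2B6E + 0xF211 = 0x11D7F → wrap carry → 0x1D80
  0x1D80 + 0x710D = 0x08E8D
One's-complement sum = 0x8E8D.
Checksum = ~0x8E8D & 0xFFFF = 0x7172.

7172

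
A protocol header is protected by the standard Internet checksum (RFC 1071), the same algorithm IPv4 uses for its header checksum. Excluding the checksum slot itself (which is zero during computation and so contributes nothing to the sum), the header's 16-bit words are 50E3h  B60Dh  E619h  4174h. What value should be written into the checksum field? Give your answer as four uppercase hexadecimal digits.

D180

One's-complement addition (fold any carry out of bit 15 back into bit 0):
  0x50E3 + 0xB60D = 0x106F0 → wrap carry → 0x06F1
  0x06F1 + 0xE619 = 0x0ED0A
  0xED0A + 0x4174 = 0x12E7E → wrap carry → 0x2E7F
One's-complement sum = 0x2E7F.
Checksum = ~0x2E7F & 0xFFFF = 0xD180.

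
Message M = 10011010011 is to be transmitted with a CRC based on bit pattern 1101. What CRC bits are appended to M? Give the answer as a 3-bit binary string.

100

Append 3 zeros: 10011010011000. Divide by 1101 (XOR where the leading bit is 1):
  pos 0: 1001 XOR 1101 = 0100
  pos 1: 1001 XOR 1101 = 0100
  pos 2: 1000 XOR 1101 = 0101
  pos 3: 1011 XOR 1101 = 0110
  pos 4: 1100 XOR 1101 = 0001
  pos 7: 1011 XOR 1101 = 0110
  pos 8: 1100 XOR 1101 = 0001
Remainder (last 3 bits) = 100. This is the CRC / FCS.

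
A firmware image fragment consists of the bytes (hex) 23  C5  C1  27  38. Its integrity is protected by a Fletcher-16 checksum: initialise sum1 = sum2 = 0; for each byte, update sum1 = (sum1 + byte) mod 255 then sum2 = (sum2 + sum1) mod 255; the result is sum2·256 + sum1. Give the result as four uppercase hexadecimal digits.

Running sums (mod 255):
  after byte 0 (23): sum1=35, sum2=35
  after byte 1 (C5): sum1=232, sum2=12
  after byte 2 (C1): sum1=170, sum2=182
  after byte 3 (27): sum1=209, sum2=136
  after byte 4 (38): sum1=10, sum2=146
Checksum = sum2·256 + sum1 = 146·256 + 10 = 37386 = 0x920A.

920A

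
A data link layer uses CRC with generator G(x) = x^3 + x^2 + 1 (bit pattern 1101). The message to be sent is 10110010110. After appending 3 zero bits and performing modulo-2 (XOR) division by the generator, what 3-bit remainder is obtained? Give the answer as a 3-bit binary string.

Append 3 zeros: 10110010110000. Divide by 1101 (XOR where the leading bit is 1):
  pos 0: 1011 XOR 1101 = 0110
  pos 1: 1100 XOR 1101 = 0001
  pos 4: 1010 XOR 1101 = 0111
  pos 5: 1111 XOR 1101 = 0010
  pos 7: 1010 XOR 1101 = 0111
  pos 8: 1110 XOR 1101 = 0011
  pos 10: 1100 XOR 1101 = 0001
Remainder (last 3 bits) = 001. This is the CRC / FCS.

001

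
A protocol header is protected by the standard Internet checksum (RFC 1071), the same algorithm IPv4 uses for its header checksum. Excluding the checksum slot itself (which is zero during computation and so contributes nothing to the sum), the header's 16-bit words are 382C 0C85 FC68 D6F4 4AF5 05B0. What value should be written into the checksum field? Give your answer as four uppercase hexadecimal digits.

One's-complement addition (fold any carry out of bit 15 back into bit 0):
  0x382C + 0x0C85 = 0x044B1
  0x44B1 + 0xFC68 = 0x14119 → wrap carry → 0x411A
  0x411A + 0xD6F4 = 0x1180E → wrap carry → 0x180F
  0x180F + 0x4AF5 = 0x06304
  0x6304 + 0x05B0 = 0x068B4
One's-complement sum = 0x68B4.
Checksum = ~0x68B4 & 0xFFFF = 0x974B.

974B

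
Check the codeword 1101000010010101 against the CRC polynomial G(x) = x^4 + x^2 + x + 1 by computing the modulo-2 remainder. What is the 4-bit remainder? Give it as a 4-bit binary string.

Modulo-2 division of 1101000010010101 by 10111:
  pos 0: 11010 XOR 10111 = 01101
  pos 1: 11010 XOR 10111 = 01101
  pos 2: 11010 XOR 10111 = 01101
  pos 3: 11010 XOR 10111 = 01101
  pos 4: 11011 XOR 10111 = 01100
  pos 5: 11000 XOR 10111 = 01111
  pos 6: 11110 XOR 10111 = 01001
  pos 7: 10011 XOR 10111 = 00100
  pos 9: 10001 XOR 10111 = 00110
  pos 11: 11001 XOR 10111 = 01110
Remainder = 1110 (nonzero — an error is detected).

1110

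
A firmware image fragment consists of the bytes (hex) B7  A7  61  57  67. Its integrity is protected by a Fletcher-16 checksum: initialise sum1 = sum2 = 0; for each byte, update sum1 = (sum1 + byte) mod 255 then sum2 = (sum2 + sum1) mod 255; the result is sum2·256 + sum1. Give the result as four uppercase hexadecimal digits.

Running sums (mod 255):
  after byte 0 (B7): sum1=183, sum2=183
  after byte 1 (A7): sum1=95, sum2=23
  after byte 2 (61): sum1=192, sum2=215
  after byte 3 (57): sum1=24, sum2=239
  after byte 4 (67): sum1=127, sum2=111
Checksum = sum2·256 + sum1 = 111·256 + 127 = 28543 = 0x6F7F.

6F7F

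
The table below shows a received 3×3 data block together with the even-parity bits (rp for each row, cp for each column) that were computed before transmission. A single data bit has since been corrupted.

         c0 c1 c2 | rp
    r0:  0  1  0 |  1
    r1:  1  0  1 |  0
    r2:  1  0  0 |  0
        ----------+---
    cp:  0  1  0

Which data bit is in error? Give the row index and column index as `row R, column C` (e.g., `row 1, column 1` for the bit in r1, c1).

row 2, column 2

Recompute each row's even parity and compare to rp:
  r0: data parity 1, sent rp 1 → ok
  r1: data parity 0, sent rp 0 → ok
  r2: data parity 1, sent rp 0 → mismatch
Recompute each column's even parity and compare to cp:
  c0: data parity 0, sent cp 0 → ok
  c1: data parity 1, sent cp 1 → ok
  c2: data parity 1, sent cp 0 → mismatch
Exactly one row (r2) and one column (c2) fail → the flipped bit is at their intersection.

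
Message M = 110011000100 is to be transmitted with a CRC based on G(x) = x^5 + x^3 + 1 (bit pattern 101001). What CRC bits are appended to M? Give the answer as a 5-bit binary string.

10110

Append 5 zeros: 11001100010000000. Divide by 101001 (XOR where the leading bit is 1):
  pos 0: 110011 XOR 101001 = 011010
  pos 1: 110100 XOR 101001 = 011101
  pos 2: 111010 XOR 101001 = 010011
  pos 3: 100110 XOR 101001 = 001111
  pos 5: 111110 XOR 101001 = 010111
  pos 6: 101110 XOR 101001 = 000111
  pos 9: 111000 XOR 101001 = 010001
  pos 10: 100010 XOR 101001 = 001011
Remainder (last 5 bits) = 10110. This is the CRC / FCS.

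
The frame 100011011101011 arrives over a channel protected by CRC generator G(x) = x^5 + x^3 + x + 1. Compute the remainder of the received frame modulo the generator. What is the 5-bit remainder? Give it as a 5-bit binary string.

Modulo-2 division of 100011011101011 by 101011:
  pos 0: 100011 XOR 101011 = 001000
  pos 2: 100001 XOR 101011 = 001010
  pos 4: 101011 XOR 101011 = 000000
Remainder = 01011 (nonzero — an error is detected).

01011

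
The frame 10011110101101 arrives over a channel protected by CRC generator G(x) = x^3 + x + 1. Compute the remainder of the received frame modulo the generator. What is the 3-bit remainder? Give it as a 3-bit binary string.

Modulo-2 division of 10011110101101 by 1011:
  pos 0: 1001 XOR 1011 = 0010
  pos 2: 1011 XOR 1011 = 0000
  pos 6: 1010 XOR 1011 = 0001
  pos 9: 1110 XOR 1011 = 0101
  pos 10: 1011 XOR 1011 = 0000
Remainder = 000 (zero — the frame passes the CRC check).

000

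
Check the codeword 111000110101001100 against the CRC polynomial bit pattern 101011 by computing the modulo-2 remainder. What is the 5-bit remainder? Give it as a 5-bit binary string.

01101

Modulo-2 division of 111000110101001100 by 101011:
  pos 0: 111000 XOR 101011 = 010011
  pos 1: 100111 XOR 101011 = 001100
  pos 3: 110010 XOR 101011 = 011001
  pos 4: 110011 XOR 101011 = 011000
  pos 5: 110000 XOR 101011 = 011011
  pos 6: 110111 XOR 101011 = 011100
  pos 7: 111000 XOR 101011 = 010011
  pos 8: 100110 XOR 101011 = 001101
  pos 10: 110111 XOR 101011 = 011100
  pos 11: 111000 XOR 101011 = 010011
  pos 12: 100110 XOR 101011 = 001101
Remainder = 01101 (nonzero — an error is detected).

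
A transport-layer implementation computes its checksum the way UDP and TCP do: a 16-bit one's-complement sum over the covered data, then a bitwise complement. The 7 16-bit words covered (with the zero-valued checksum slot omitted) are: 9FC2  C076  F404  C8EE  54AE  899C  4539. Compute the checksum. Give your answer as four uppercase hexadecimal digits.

One's-complement addition (fold any carry out of bit 15 back into bit 0):
  0x9FC2 + 0xC076 = 0x16038 → wrap carry → 0x6039
  0x6039 + 0xF404 = 0x1543D → wrap carry → 0x543E
  0x543E + 0xC8EE = 0x11D2C → wrap carry → 0x1D2D
  0x1D2D + 0x54AE = 0x071DB
  0x71DB + 0x899C = 0x0FB77
  0xFB77 + 0x4539 = 0x140B0 → wrap carry → 0x40B1
One's-complement sum = 0x40B1.
Checksum = ~0x40B1 & 0xFFFF = 0xBF4E.

BF4E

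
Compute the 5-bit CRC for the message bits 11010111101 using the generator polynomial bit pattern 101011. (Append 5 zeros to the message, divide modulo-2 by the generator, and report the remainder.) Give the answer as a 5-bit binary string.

Append 5 zeros: 1101011110100000. Divide by 101011 (XOR where the leading bit is 1):
  pos 0: 110101 XOR 101011 = 011110
  pos 1: 111101 XOR 101011 = 010110
  pos 2: 101101 XOR 101011 = 000110
  pos 5: 110101 XOR 101011 = 011110
  pos 6: 111100 XOR 101011 = 010111
  pos 7: 101110 XOR 101011 = 000101
  pos 10: 101000 XOR 101011 = 000011
Remainder (last 5 bits) = 00011. This is the CRC / FCS.

00011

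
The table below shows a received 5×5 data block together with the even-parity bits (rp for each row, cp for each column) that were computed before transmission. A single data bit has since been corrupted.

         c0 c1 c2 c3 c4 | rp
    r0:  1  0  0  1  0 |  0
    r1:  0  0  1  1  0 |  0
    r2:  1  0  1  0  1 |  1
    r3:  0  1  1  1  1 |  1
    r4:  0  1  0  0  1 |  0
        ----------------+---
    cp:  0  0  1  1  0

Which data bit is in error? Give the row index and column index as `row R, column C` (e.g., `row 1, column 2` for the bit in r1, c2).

row 3, column 4

Recompute each row's even parity and compare to rp:
  r0: data parity 0, sent rp 0 → ok
  r1: data parity 0, sent rp 0 → ok
  r2: data parity 1, sent rp 1 → ok
  r3: data parity 0, sent rp 1 → mismatch
  r4: data parity 0, sent rp 0 → ok
Recompute each column's even parity and compare to cp:
  c0: data parity 0, sent cp 0 → ok
  c1: data parity 0, sent cp 0 → ok
  c2: data parity 1, sent cp 1 → ok
  c3: data parity 1, sent cp 1 → ok
  c4: data parity 1, sent cp 0 → mismatch
Exactly one row (r3) and one column (c4) fail → the flipped bit is at their intersection.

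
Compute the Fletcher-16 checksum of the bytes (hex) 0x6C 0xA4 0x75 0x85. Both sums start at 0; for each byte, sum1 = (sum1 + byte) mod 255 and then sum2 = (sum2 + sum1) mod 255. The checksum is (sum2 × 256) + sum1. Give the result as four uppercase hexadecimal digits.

100C

Running sums (mod 255):
  after byte 0 (0x6C): sum1=108, sum2=108
  after byte 1 (0xA4): sum1=17, sum2=125
  after byte 2 (0x75): sum1=134, sum2=4
  after byte 3 (0x85): sum1=12, sum2=16
Checksum = sum2·256 + sum1 = 16·256 + 12 = 4108 = 0x100C.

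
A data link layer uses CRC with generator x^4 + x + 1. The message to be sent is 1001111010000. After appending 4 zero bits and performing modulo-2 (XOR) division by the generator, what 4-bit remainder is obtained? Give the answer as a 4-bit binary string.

Append 4 zeros: 10011110100000000. Divide by 10011 (XOR where the leading bit is 1):
  pos 0: 10011 XOR 10011 = 00000
  pos 5: 11010 XOR 10011 = 01001
  pos 6: 10010 XOR 10011 = 00001
  pos 10: 10000 XOR 10011 = 00011
Remainder (last 4 bits) = 1100. This is the CRC / FCS.

1100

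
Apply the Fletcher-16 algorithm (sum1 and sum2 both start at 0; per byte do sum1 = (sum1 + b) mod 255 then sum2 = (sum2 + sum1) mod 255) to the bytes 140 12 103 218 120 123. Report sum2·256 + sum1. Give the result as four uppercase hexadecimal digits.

22CE

Running sums (mod 255):
  after byte 0 (140): sum1=140, sum2=140
  after byte 1 (12): sum1=152, sum2=37
  after byte 2 (103): sum1=0, sum2=37
  after byte 3 (218): sum1=218, sum2=0
  after byte 4 (120): sum1=83, sum2=83
  after byte 5 (123): sum1=206, sum2=34
Checksum = sum2·256 + sum1 = 34·256 + 206 = 8910 = 0x22CE.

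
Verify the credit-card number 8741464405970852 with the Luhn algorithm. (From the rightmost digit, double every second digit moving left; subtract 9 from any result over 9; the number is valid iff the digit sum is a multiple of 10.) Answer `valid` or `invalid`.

invalid

From the right, keep odd positions and double even positions (subtract 9 from any doubled value over 9):
  doubled (positions 2,4,...): 1 0 9 0 8 8 8 7 → sum 41
  kept (positions 1,3,...): 2 8 7 5 4 6 1 7 → sum 40
Total = 81.
81 mod 10 = 1, so the number is invalid.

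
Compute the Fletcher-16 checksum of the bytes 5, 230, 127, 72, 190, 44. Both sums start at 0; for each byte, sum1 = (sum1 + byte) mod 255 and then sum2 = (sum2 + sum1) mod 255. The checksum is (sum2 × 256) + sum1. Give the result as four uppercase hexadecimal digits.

219E

Running sums (mod 255):
  after byte 0 (5): sum1=5, sum2=5
  after byte 1 (230): sum1=235, sum2=240
  after byte 2 (127): sum1=107, sum2=92
  after byte 3 (72): sum1=179, sum2=16
  after byte 4 (190): sum1=114, sum2=130
  after byte 5 (44): sum1=158, sum2=33
Checksum = sum2·256 + sum1 = 33·256 + 158 = 8606 = 0x219E.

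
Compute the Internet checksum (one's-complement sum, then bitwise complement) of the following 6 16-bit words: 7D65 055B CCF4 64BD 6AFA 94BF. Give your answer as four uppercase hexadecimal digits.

4BD3

One's-complement addition (fold any carry out of bit 15 back into bit 0):
  0x7D65 + 0x055B = 0x082C0
  0x82C0 + 0xCCF4 = 0x14FB4 → wrap carry → 0x4FB5
  0x4FB5 + 0x64BD = 0x0B472
  0xB472 + 0x6AFA = 0x11F6C → wrap carry → 0x1F6D
  0x1F6D + 0x94BF = 0x0B42C
One's-complement sum = 0xB42C.
Checksum = ~0xB42C & 0xFFFF = 0x4BD3.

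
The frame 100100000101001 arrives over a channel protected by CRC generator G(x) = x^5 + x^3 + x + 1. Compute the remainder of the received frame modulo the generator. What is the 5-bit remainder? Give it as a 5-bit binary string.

11010

Modulo-2 division of 100100000101001 by 101011:
  pos 0: 100100 XOR 101011 = 001111
  pos 2: 111100 XOR 101011 = 010111
  pos 3: 101110 XOR 101011 = 000101
  pos 6: 101101 XOR 101011 = 000110
  pos 9: 110001 XOR 101011 = 011010
Remainder = 11010 (nonzero — an error is detected).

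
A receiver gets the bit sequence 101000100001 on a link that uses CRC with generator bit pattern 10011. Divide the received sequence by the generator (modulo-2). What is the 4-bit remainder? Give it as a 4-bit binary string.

Modulo-2 division of 101000100001 by 10011:
  pos 0: 10100 XOR 10011 = 00111
  pos 2: 11101 XOR 10011 = 01110
  pos 3: 11100 XOR 10011 = 01111
  pos 4: 11110 XOR 10011 = 01101
  pos 5: 11010 XOR 10011 = 01001
  pos 6: 10010 XOR 10011 = 00001
Remainder = 0011 (nonzero — an error is detected).

0011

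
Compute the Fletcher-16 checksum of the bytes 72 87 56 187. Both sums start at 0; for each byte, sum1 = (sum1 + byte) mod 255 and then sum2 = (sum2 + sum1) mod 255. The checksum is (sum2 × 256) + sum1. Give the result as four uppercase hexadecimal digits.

Running sums (mod 255):
  after byte 0 (72): sum1=72, sum2=72
  after byte 1 (87): sum1=159, sum2=231
  after byte 2 (56): sum1=215, sum2=191
  after byte 3 (187): sum1=147, sum2=83
Checksum = sum2·256 + sum1 = 83·256 + 147 = 21395 = 0x5393.

5393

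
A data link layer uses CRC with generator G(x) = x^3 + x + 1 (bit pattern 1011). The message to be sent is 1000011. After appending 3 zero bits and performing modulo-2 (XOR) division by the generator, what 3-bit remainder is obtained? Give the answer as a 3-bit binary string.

Append 3 zeros: 1000011000. Divide by 1011 (XOR where the leading bit is 1):
  pos 0: 1000 XOR 1011 = 0011
  pos 2: 1101 XOR 1011 = 0110
  pos 3: 1101 XOR 1011 = 0110
  pos 4: 1100 XOR 1011 = 0111
  pos 5: 1110 XOR 1011 = 0101
  pos 6: 1010 XOR 1011 = 0001
Remainder (last 3 bits) = 001. This is the CRC / FCS.

001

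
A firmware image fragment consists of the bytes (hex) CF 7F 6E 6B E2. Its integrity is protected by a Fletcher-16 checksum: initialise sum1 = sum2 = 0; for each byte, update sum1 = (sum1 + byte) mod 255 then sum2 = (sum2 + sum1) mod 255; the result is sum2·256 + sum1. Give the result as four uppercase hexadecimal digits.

120C

Running sums (mod 255):
  after byte 0 (CF): sum1=207, sum2=207
  after byte 1 (7F): sum1=79, sum2=31
  after byte 2 (6E): sum1=189, sum2=220
  after byte 3 (6B): sum1=41, sum2=6
  after byte 4 (E2): sum1=12, sum2=18
Checksum = sum2·256 + sum1 = 18·256 + 12 = 4620 = 0x120C.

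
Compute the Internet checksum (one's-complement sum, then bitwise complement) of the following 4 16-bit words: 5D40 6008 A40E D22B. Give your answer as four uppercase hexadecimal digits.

CC7C

One's-complement addition (fold any carry out of bit 15 back into bit 0):
  0x5D40 + 0x6008 = 0x0BD48
  0xBD48 + 0xA40E = 0x16156 → wrap carry → 0x6157
  0x6157 + 0xD22B = 0x13382 → wrap carry → 0x3383
One's-complement sum = 0x3383.
Checksum = ~0x3383 & 0xFFFF = 0xCC7C.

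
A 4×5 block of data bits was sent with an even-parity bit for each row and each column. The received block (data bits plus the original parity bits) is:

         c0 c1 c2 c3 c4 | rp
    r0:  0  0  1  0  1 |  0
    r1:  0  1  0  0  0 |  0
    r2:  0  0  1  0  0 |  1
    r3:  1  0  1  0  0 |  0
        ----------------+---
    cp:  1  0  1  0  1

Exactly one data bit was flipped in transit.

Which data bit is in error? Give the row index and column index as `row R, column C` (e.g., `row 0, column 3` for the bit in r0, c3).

Recompute each row's even parity and compare to rp:
  r0: data parity 0, sent rp 0 → ok
  r1: data parity 1, sent rp 0 → mismatch
  r2: data parity 1, sent rp 1 → ok
  r3: data parity 0, sent rp 0 → ok
Recompute each column's even parity and compare to cp:
  c0: data parity 1, sent cp 1 → ok
  c1: data parity 1, sent cp 0 → mismatch
  c2: data parity 1, sent cp 1 → ok
  c3: data parity 0, sent cp 0 → ok
  c4: data parity 1, sent cp 1 → ok
Exactly one row (r1) and one column (c1) fail → the flipped bit is at their intersection.

row 1, column 1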